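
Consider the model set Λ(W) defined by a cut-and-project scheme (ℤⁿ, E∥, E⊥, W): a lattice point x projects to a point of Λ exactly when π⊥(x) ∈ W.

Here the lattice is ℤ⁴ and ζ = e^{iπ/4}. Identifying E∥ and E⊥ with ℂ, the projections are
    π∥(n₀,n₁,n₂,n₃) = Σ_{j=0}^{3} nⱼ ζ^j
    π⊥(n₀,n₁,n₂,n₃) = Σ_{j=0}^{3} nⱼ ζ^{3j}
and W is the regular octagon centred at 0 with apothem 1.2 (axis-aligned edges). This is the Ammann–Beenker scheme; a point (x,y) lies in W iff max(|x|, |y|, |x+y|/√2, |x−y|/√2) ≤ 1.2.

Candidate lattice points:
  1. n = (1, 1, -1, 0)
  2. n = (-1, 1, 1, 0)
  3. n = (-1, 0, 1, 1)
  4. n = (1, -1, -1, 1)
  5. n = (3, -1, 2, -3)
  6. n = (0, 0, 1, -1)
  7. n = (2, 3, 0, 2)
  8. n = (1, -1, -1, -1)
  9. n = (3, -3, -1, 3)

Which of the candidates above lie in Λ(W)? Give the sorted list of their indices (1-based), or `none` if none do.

3, 8

With ζ = e^{iπ/4} the internal vectors are ζ^0,ζ^3,ζ^6,ζ^9.
candidate 1: n = (1, 1, -1, 0) → π⊥ ≈ (+0.2929, +1.7071); max(|x|,|y|,|x±y|/√2) = 1.7071 > 1.2 ⇒ ∉ W
candidate 2: n = (-1, 1, 1, 0) → π⊥ ≈ (-1.7071, -0.2929); max(|x|,|y|,|x±y|/√2) = 1.7071 > 1.2 ⇒ ∉ W
candidate 3: n = (-1, 0, 1, 1) → π⊥ ≈ (-0.2929, -0.2929); max(|x|,|y|,|x±y|/√2) = 0.4142 ≤ 1.2 ⇒ ∈ W
candidate 4: n = (1, -1, -1, 1) → π⊥ ≈ (+2.4142, +1.0000); max(|x|,|y|,|x±y|/√2) = 2.4142 > 1.2 ⇒ ∉ W
candidate 5: n = (3, -1, 2, -3) → π⊥ ≈ (+1.5858, -4.8284); max(|x|,|y|,|x±y|/√2) = 4.8284 > 1.2 ⇒ ∉ W
candidate 6: n = (0, 0, 1, -1) → π⊥ ≈ (-0.7071, -1.7071); max(|x|,|y|,|x±y|/√2) = 1.7071 > 1.2 ⇒ ∉ W
candidate 7: n = (2, 3, 0, 2) → π⊥ ≈ (+1.2929, +3.5355); max(|x|,|y|,|x±y|/√2) = 3.5355 > 1.2 ⇒ ∉ W
candidate 8: n = (1, -1, -1, -1) → π⊥ ≈ (+1.0000, -0.4142); max(|x|,|y|,|x±y|/√2) = 1.0000 ≤ 1.2 ⇒ ∈ W
candidate 9: n = (3, -3, -1, 3) → π⊥ ≈ (+7.2426, +1.0000); max(|x|,|y|,|x±y|/√2) = 7.2426 > 1.2 ⇒ ∉ W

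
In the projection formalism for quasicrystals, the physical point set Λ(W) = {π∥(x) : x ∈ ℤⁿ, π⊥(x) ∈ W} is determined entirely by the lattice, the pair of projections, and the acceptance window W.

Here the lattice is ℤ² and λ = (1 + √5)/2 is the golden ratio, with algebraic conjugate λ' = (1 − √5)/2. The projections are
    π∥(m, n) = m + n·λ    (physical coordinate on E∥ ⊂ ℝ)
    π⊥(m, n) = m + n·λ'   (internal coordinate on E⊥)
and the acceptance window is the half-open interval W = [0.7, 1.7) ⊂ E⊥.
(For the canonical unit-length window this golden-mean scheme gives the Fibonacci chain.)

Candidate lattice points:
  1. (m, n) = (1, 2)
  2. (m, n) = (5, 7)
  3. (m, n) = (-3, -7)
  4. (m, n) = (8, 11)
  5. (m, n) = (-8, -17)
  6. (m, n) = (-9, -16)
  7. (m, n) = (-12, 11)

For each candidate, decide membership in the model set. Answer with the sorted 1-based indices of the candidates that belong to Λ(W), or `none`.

Compute λ' = (1−√5)/2 = -0.6180, so π⊥(m,n) = m -0.6180·n.
candidate 1: (m,n)=(1,2) → π∥ = 1+2·λ ≈ 4.2361, π⊥ = 1+2·λ' ≈ -0.2361 ∉ [0.7, 1.7) ⇒ out
candidate 2: (m,n)=(5,7) → π∥ = 5+7·λ ≈ 16.3262, π⊥ = 5+7·λ' ≈ 0.6738 ∉ [0.7, 1.7) ⇒ out
candidate 3: (m,n)=(-3,-7) → π∥ = -3-7·λ ≈ -14.3262, π⊥ = -3-7·λ' ≈ 1.3262 ∈ [0.7, 1.7) ⇒ IN Λ
candidate 4: (m,n)=(8,11) → π∥ = 8+11·λ ≈ 25.7984, π⊥ = 8+11·λ' ≈ 1.2016 ∈ [0.7, 1.7) ⇒ IN Λ
candidate 5: (m,n)=(-8,-17) → π∥ = -8-17·λ ≈ -35.5066, π⊥ = -8-17·λ' ≈ 2.5066 ∉ [0.7, 1.7) ⇒ out
candidate 6: (m,n)=(-9,-16) → π∥ = -9-16·λ ≈ -34.8885, π⊥ = -9-16·λ' ≈ 0.8885 ∈ [0.7, 1.7) ⇒ IN Λ
candidate 7: (m,n)=(-12,11) → π∥ = -12+11·λ ≈ 5.7984, π⊥ = -12+11·λ' ≈ -18.7984 ∉ [0.7, 1.7) ⇒ out

3, 4, 6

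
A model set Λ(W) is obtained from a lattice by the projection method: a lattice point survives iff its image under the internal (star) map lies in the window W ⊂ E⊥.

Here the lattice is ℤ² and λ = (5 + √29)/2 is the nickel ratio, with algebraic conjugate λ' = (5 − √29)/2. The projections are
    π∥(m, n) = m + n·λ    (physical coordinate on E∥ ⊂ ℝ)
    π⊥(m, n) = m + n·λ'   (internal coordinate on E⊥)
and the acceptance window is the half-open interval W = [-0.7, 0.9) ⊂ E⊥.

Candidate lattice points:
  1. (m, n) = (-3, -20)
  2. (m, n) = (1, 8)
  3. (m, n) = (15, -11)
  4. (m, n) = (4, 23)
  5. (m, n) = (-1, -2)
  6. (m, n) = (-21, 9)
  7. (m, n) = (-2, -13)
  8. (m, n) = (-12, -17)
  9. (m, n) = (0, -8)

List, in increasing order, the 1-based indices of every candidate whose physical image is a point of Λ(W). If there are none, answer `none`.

1, 2, 4, 5, 7

Compute λ' = (5−√29)/2 = -0.19258, so π⊥(m,n) = m -0.19258·n.
candidate 1: (m,n)=(-3,-20) → π∥ = -3-20·λ ≈ -106.85165, π⊥ = -3-20·λ' ≈ 0.85165 ∈ [-0.7, 0.9) ⇒ IN Λ
candidate 2: (m,n)=(1,8) → π∥ = 1+8·λ ≈ 42.54066, π⊥ = 1+8·λ' ≈ -0.54066 ∈ [-0.7, 0.9) ⇒ IN Λ
candidate 3: (m,n)=(15,-11) → π∥ = 15-11·λ ≈ -42.11841, π⊥ = 15-11·λ' ≈ 17.11841 ∉ [-0.7, 0.9) ⇒ out
candidate 4: (m,n)=(4,23) → π∥ = 4+23·λ ≈ 123.42940, π⊥ = 4+23·λ' ≈ -0.42940 ∈ [-0.7, 0.9) ⇒ IN Λ
candidate 5: (m,n)=(-1,-2) → π∥ = -1-2·λ ≈ -11.38516, π⊥ = -1-2·λ' ≈ -0.61484 ∈ [-0.7, 0.9) ⇒ IN Λ
candidate 6: (m,n)=(-21,9) → π∥ = -21+9·λ ≈ 25.73324, π⊥ = -21+9·λ' ≈ -22.73324 ∉ [-0.7, 0.9) ⇒ out
candidate 7: (m,n)=(-2,-13) → π∥ = -2-13·λ ≈ -69.50357, π⊥ = -2-13·λ' ≈ 0.50357 ∈ [-0.7, 0.9) ⇒ IN Λ
candidate 8: (m,n)=(-12,-17) → π∥ = -12-17·λ ≈ -100.27390, π⊥ = -12-17·λ' ≈ -8.72610 ∉ [-0.7, 0.9) ⇒ out
candidate 9: (m,n)=(0,-8) → π∥ = 0-8·λ ≈ -41.54066, π⊥ = 0-8·λ' ≈ 1.54066 ∉ [-0.7, 0.9) ⇒ out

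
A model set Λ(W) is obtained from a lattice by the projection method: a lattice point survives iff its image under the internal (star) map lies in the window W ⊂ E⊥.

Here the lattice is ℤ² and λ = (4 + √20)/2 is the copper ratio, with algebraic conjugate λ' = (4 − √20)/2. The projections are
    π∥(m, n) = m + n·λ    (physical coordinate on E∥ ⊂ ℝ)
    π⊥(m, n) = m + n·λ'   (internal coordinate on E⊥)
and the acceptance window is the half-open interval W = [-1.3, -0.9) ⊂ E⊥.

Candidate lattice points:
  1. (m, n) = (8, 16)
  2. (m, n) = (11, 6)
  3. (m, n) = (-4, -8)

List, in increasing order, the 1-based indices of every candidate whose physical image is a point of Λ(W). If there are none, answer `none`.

none

λ' = (4−√20)/2 ≈ -0.236068.
#1 (8,16): internal coord 8 + (16)·λ' = +4.222912; +4.222912 ∉ [-1.3, -0.9) → out
#2 (11,6): internal coord 11 + (6)·λ' = +9.583592; +9.583592 ∉ [-1.3, -0.9) → out
#3 (-4,-8): internal coord -4 + (-8)·λ' = -2.111456; -2.111456 ∉ [-1.3, -0.9) → out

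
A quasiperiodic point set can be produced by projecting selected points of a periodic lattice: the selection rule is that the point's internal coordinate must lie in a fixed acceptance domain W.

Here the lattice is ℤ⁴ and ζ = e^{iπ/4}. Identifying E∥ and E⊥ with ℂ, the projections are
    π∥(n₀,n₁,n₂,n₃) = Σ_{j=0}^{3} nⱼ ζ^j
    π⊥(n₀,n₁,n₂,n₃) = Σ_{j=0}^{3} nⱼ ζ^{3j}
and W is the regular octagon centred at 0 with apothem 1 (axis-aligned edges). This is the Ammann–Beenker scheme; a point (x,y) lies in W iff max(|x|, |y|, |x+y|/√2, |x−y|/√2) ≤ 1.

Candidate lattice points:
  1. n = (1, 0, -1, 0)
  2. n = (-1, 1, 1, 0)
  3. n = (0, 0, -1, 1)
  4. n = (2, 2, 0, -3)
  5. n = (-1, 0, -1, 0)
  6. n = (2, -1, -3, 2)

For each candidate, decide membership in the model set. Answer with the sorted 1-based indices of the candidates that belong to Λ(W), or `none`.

With ζ = e^{iπ/4} the internal vectors are ζ^0,ζ^3,ζ^6,ζ^9.
candidate 1: n = (1, 0, -1, 0) → π⊥ ≈ (+1.000000, +1.000000); max(|x|,|y|,|x±y|/√2) = 1.414214 > 1 ⇒ ∉ W
candidate 2: n = (-1, 1, 1, 0) → π⊥ ≈ (-1.707107, -0.292893); max(|x|,|y|,|x±y|/√2) = 1.707107 > 1 ⇒ ∉ W
candidate 3: n = (0, 0, -1, 1) → π⊥ ≈ (+0.707107, +1.707107); max(|x|,|y|,|x±y|/√2) = 1.707107 > 1 ⇒ ∉ W
candidate 4: n = (2, 2, 0, -3) → π⊥ ≈ (-1.535534, -0.707107); max(|x|,|y|,|x±y|/√2) = 1.585786 > 1 ⇒ ∉ W
candidate 5: n = (-1, 0, -1, 0) → π⊥ ≈ (-1.000000, +1.000000); max(|x|,|y|,|x±y|/√2) = 1.414214 > 1 ⇒ ∉ W
candidate 6: n = (2, -1, -3, 2) → π⊥ ≈ (+4.121320, +3.707107); max(|x|,|y|,|x±y|/√2) = 5.535534 > 1 ⇒ ∉ W

none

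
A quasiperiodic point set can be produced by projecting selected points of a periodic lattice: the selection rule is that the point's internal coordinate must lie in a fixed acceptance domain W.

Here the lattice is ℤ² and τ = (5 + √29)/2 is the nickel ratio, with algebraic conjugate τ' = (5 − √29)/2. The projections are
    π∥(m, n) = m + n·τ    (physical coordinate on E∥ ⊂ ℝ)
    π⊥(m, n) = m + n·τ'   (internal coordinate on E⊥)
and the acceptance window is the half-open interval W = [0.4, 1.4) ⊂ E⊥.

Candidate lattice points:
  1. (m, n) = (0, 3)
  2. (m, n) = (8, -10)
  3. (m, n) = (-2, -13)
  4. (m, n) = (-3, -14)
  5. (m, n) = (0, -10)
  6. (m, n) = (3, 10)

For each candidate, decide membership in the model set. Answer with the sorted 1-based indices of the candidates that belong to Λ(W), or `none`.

3, 6

Numerically τ ≈ 5.1926 and τ' = −1/τ ≈ -0.1926.
candidate 1: (m,n)=(0,3) → π∥ = 0+3·τ ≈ 15.5777, π⊥ = 0+3·τ' ≈ -0.5777 ∉ [0.4, 1.4) ⇒ out
candidate 2: (m,n)=(8,-10) → π∥ = 8-10·τ ≈ -43.9258, π⊥ = 8-10·τ' ≈ 9.9258 ∉ [0.4, 1.4) ⇒ out
candidate 3: (m,n)=(-2,-13) → π∥ = -2-13·τ ≈ -69.5036, π⊥ = -2-13·τ' ≈ 0.5036 ∈ [0.4, 1.4) ⇒ IN Λ
candidate 4: (m,n)=(-3,-14) → π∥ = -3-14·τ ≈ -75.6962, π⊥ = -3-14·τ' ≈ -0.3038 ∉ [0.4, 1.4) ⇒ out
candidate 5: (m,n)=(0,-10) → π∥ = 0-10·τ ≈ -51.9258, π⊥ = 0-10·τ' ≈ 1.9258 ∉ [0.4, 1.4) ⇒ out
candidate 6: (m,n)=(3,10) → π∥ = 3+10·τ ≈ 54.9258, π⊥ = 3+10·τ' ≈ 1.0742 ∈ [0.4, 1.4) ⇒ IN Λ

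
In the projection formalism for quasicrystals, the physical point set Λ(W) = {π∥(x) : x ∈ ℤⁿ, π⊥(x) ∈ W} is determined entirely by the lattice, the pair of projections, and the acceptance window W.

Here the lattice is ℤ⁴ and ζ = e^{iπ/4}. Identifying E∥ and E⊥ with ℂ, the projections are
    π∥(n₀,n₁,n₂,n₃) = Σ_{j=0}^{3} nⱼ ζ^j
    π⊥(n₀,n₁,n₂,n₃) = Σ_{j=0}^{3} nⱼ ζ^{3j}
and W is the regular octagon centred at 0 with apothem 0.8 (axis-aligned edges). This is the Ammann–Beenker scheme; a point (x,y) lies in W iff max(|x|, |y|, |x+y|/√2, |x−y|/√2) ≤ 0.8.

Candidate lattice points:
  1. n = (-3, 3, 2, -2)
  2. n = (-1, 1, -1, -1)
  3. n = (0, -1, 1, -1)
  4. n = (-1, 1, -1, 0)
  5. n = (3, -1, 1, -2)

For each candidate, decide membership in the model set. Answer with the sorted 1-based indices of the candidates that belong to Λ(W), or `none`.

Internal map: ζ^{3j} for j=0..3 gives (1,0), (−√2/2,√2/2), (0,−1), (√2/2,√2/2).
candidate 1: n = (-3, 3, 2, -2) → π⊥ ≈ (-6.53553, -1.29289); max(|x|,|y|,|x±y|/√2) = 6.53553 > 0.8 ⇒ ∉ W
candidate 2: n = (-1, 1, -1, -1) → π⊥ ≈ (-2.41421, +1.00000); max(|x|,|y|,|x±y|/√2) = 2.41421 > 0.8 ⇒ ∉ W
candidate 3: n = (0, -1, 1, -1) → π⊥ ≈ (+0.00000, -2.41421); max(|x|,|y|,|x±y|/√2) = 2.41421 > 0.8 ⇒ ∉ W
candidate 4: n = (-1, 1, -1, 0) → π⊥ ≈ (-1.70711, +1.70711); max(|x|,|y|,|x±y|/√2) = 2.41421 > 0.8 ⇒ ∉ W
candidate 5: n = (3, -1, 1, -2) → π⊥ ≈ (+2.29289, -3.12132); max(|x|,|y|,|x±y|/√2) = 3.82843 > 0.8 ⇒ ∉ W

none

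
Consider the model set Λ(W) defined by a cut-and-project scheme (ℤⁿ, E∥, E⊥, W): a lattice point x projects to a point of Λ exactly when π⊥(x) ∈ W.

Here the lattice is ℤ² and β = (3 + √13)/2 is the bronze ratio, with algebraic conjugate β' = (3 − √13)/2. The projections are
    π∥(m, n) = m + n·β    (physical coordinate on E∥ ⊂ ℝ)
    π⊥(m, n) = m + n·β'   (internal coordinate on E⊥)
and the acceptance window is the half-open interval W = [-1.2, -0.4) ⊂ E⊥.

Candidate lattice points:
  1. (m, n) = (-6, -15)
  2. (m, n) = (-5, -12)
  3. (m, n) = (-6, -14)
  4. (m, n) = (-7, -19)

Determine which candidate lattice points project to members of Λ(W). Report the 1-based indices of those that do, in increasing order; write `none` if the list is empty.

β' = (3−√13)/2 ≈ -0.30278.
[1] lift (-6,-15): star map gives -1.45837; window check -1.2 ≤ -1.45837 < -0.4 is false → out
[2] lift (-5,-12): star map gives -1.36669; window check -1.2 ≤ -1.36669 < -0.4 is false → out
[3] lift (-6,-14): star map gives -1.76114; window check -1.2 ≤ -1.76114 < -0.4 is false → out
[4] lift (-7,-19): star map gives -1.24726; window check -1.2 ≤ -1.24726 < -0.4 is false → out

none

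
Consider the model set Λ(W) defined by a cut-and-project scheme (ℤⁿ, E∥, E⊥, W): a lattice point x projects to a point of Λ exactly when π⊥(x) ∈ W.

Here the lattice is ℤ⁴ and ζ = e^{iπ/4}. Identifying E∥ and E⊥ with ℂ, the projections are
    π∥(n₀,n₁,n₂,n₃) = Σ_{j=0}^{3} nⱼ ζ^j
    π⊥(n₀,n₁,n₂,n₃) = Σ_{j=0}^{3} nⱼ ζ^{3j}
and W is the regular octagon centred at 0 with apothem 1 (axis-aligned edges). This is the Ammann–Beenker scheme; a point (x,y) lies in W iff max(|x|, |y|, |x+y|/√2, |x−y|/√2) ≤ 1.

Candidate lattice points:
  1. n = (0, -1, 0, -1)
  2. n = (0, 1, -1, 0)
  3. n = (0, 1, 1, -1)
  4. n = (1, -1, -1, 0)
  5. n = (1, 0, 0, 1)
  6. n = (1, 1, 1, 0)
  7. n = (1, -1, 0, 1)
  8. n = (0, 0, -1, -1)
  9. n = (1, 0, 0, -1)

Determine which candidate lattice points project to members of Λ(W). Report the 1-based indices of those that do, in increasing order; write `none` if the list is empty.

With ζ = e^{iπ/4} the internal vectors are ζ^0,ζ^3,ζ^6,ζ^9.
#1 (0, -1, 0, -1): internal (0.00000, -1.41421); octagon support 1.41421 vs apothem 1 → ∉ W
#2 (0, 1, -1, 0): internal (-0.70711, 1.70711); octagon support 1.70711 vs apothem 1 → ∉ W
#3 (0, 1, 1, -1): internal (-1.41421, -1.00000); octagon support 1.70711 vs apothem 1 → ∉ W
#4 (1, -1, -1, 0): internal (1.70711, 0.29289); octagon support 1.70711 vs apothem 1 → ∉ W
#5 (1, 0, 0, 1): internal (1.70711, 0.70711); octagon support 1.70711 vs apothem 1 → ∉ W
#6 (1, 1, 1, 0): internal (0.29289, -0.29289); octagon support 0.41421 vs apothem 1 → ∈ W
#7 (1, -1, 0, 1): internal (2.41421, 0.00000); octagon support 2.41421 vs apothem 1 → ∉ W
#8 (0, 0, -1, -1): internal (-0.70711, 0.29289); octagon support 0.70711 vs apothem 1 → ∈ W
#9 (1, 0, 0, -1): internal (0.29289, -0.70711); octagon support 0.70711 vs apothem 1 → ∈ W

6, 8, 9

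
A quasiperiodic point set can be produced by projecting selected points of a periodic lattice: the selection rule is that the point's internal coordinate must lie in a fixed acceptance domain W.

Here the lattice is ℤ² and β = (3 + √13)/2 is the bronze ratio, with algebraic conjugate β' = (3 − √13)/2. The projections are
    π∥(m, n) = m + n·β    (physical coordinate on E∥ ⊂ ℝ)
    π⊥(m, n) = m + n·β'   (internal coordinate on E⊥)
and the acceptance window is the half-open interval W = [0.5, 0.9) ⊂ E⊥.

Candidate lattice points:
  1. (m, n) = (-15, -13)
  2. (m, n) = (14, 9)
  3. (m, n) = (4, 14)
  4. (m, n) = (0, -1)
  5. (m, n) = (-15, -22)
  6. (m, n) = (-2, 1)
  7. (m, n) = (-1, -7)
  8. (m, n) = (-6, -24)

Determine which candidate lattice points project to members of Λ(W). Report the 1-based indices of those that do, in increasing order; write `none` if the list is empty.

none

Numerically β ≈ 3.3028 and β' = −1/β ≈ -0.3028.
candidate 1: (m,n)=(-15,-13) → π∥ = -15-13·β ≈ -57.9361, π⊥ = -15-13·β' ≈ -11.0639 ∉ [0.5, 0.9) ⇒ out
candidate 2: (m,n)=(14,9) → π∥ = 14+9·β ≈ 43.7250, π⊥ = 14+9·β' ≈ 11.2750 ∉ [0.5, 0.9) ⇒ out
candidate 3: (m,n)=(4,14) → π∥ = 4+14·β ≈ 50.2389, π⊥ = 4+14·β' ≈ -0.2389 ∉ [0.5, 0.9) ⇒ out
candidate 4: (m,n)=(0,-1) → π∥ = 0-1·β ≈ -3.3028, π⊥ = 0-1·β' ≈ 0.3028 ∉ [0.5, 0.9) ⇒ out
candidate 5: (m,n)=(-15,-22) → π∥ = -15-22·β ≈ -87.6611, π⊥ = -15-22·β' ≈ -8.3389 ∉ [0.5, 0.9) ⇒ out
candidate 6: (m,n)=(-2,1) → π∥ = -2+1·β ≈ 1.3028, π⊥ = -2+1·β' ≈ -2.3028 ∉ [0.5, 0.9) ⇒ out
candidate 7: (m,n)=(-1,-7) → π∥ = -1-7·β ≈ -24.1194, π⊥ = -1-7·β' ≈ 1.1194 ∉ [0.5, 0.9) ⇒ out
candidate 8: (m,n)=(-6,-24) → π∥ = -6-24·β ≈ -85.2666, π⊥ = -6-24·β' ≈ 1.2666 ∉ [0.5, 0.9) ⇒ out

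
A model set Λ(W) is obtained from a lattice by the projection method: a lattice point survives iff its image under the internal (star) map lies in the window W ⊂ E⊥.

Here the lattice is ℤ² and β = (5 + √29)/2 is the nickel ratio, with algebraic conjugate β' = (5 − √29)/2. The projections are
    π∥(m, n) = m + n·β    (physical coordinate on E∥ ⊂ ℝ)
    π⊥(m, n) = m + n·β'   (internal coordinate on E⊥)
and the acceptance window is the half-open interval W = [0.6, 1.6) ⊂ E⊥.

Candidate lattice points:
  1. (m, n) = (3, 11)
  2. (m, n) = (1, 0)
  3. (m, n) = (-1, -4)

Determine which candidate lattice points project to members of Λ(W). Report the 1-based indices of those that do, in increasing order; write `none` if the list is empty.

β' = (5−√29)/2 ≈ -0.1926.
#1 (3,11): internal coord 3 + (11)·β' = +0.8816; +0.8816 ∈ [0.6, 1.6) → IN Λ
#2 (1,0): internal coord 1 + (0)·β' = +1.0000; +1.0000 ∈ [0.6, 1.6) → IN Λ
#3 (-1,-4): internal coord -1 + (-4)·β' = -0.2297; -0.2297 ∉ [0.6, 1.6) → out

1, 2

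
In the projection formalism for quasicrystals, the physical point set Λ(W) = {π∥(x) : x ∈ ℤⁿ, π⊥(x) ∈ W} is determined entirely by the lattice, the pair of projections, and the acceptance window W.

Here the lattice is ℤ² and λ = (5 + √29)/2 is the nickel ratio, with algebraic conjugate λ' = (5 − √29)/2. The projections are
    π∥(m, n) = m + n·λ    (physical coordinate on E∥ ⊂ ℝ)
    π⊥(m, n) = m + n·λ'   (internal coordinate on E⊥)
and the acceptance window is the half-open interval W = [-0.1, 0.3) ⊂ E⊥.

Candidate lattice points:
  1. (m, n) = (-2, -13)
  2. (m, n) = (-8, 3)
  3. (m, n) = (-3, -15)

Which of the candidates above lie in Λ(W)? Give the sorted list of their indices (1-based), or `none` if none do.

Numerically λ ≈ 5.19258 and λ' = −1/λ ≈ -0.19258.
#1 (-2,-13): internal coord -2 + (-13)·λ' = +0.50357; +0.50357 ∉ [-0.1, 0.3) → out
#2 (-8,3): internal coord -8 + (3)·λ' = -8.57775; -8.57775 ∉ [-0.1, 0.3) → out
#3 (-3,-15): internal coord -3 + (-15)·λ' = -0.11126; -0.11126 ∉ [-0.1, 0.3) → out

none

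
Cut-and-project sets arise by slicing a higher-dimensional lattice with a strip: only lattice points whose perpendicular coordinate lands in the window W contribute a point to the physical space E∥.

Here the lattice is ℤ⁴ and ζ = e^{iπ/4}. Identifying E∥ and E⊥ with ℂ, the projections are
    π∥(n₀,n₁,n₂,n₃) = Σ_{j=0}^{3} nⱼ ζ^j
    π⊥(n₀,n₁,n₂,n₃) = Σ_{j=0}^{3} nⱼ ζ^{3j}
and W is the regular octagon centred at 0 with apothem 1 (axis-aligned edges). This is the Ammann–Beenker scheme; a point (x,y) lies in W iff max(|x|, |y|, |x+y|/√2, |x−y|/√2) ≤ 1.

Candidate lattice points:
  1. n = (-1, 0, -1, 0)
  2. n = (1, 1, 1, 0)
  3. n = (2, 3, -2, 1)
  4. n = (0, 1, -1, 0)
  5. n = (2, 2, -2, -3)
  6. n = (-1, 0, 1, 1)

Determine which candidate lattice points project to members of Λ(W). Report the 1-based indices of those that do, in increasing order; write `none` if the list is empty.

2, 6

Internal map: ζ^{3j} for j=0..3 gives (1,0), (−√2/2,√2/2), (0,−1), (√2/2,√2/2).
#1 (-1, 0, -1, 0): internal (-1.0000, 1.0000); octagon support 1.4142 vs apothem 1 → ∉ W
#2 (1, 1, 1, 0): internal (0.2929, -0.2929); octagon support 0.4142 vs apothem 1 → ∈ W
#3 (2, 3, -2, 1): internal (0.5858, 4.8284); octagon support 4.8284 vs apothem 1 → ∉ W
#4 (0, 1, -1, 0): internal (-0.7071, 1.7071); octagon support 1.7071 vs apothem 1 → ∉ W
#5 (2, 2, -2, -3): internal (-1.5355, 1.2929); octagon support 2.0000 vs apothem 1 → ∉ W
#6 (-1, 0, 1, 1): internal (-0.2929, -0.2929); octagon support 0.4142 vs apothem 1 → ∈ W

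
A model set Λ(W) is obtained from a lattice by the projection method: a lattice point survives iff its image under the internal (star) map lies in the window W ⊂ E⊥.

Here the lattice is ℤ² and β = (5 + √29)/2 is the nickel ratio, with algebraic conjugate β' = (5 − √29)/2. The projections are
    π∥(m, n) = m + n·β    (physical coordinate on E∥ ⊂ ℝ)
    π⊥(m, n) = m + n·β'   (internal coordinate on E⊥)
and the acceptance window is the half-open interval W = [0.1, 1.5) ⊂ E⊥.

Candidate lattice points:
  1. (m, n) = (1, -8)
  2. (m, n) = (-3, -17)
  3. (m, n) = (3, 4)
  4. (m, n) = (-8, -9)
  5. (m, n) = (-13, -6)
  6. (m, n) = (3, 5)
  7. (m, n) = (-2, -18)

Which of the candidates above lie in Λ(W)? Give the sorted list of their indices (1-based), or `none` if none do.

2, 7

Numerically β ≈ 5.192582 and β' = −1/β ≈ -0.192582.
[1] lift (1,-8): star map gives 2.540659; window check 0.1 ≤ 2.540659 < 1.5 is false → out
[2] lift (-3,-17): star map gives 0.273901; window check 0.1 ≤ 0.273901 < 1.5 is true → IN Λ
[3] lift (3,4): star map gives 2.229670; window check 0.1 ≤ 2.229670 < 1.5 is false → out
[4] lift (-8,-9): star map gives -6.266758; window check 0.1 ≤ -6.266758 < 1.5 is false → out
[5] lift (-13,-6): star map gives -11.844506; window check 0.1 ≤ -11.844506 < 1.5 is false → out
[6] lift (3,5): star map gives 2.037088; window check 0.1 ≤ 2.037088 < 1.5 is false → out
[7] lift (-2,-18): star map gives 1.466483; window check 0.1 ≤ 1.466483 < 1.5 is true → IN Λ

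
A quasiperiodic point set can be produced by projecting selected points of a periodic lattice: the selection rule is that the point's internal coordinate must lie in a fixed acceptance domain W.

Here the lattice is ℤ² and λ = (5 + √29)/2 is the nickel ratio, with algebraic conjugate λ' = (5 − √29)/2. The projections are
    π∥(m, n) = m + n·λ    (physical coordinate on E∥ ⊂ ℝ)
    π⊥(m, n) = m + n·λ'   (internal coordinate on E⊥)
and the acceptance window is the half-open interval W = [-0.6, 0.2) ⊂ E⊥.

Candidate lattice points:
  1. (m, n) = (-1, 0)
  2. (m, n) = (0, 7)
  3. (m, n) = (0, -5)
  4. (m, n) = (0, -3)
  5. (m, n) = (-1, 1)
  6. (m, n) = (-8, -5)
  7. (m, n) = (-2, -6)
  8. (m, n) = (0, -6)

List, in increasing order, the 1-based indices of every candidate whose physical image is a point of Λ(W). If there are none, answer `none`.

none

λ' = (5−√29)/2 ≈ -0.192582.
#1 (-1,0): internal coord -1 + (0)·λ' = -1.000000; -1.000000 ∉ [-0.6, 0.2) → out
#2 (0,7): internal coord 0 + (7)·λ' = -1.348077; -1.348077 ∉ [-0.6, 0.2) → out
#3 (0,-5): internal coord 0 + (-5)·λ' = +0.962912; +0.962912 ∉ [-0.6, 0.2) → out
#4 (0,-3): internal coord 0 + (-3)·λ' = +0.577747; +0.577747 ∉ [-0.6, 0.2) → out
#5 (-1,1): internal coord -1 + (1)·λ' = -1.192582; -1.192582 ∉ [-0.6, 0.2) → out
#6 (-8,-5): internal coord -8 + (-5)·λ' = -7.037088; -7.037088 ∉ [-0.6, 0.2) → out
#7 (-2,-6): internal coord -2 + (-6)·λ' = -0.844506; -0.844506 ∉ [-0.6, 0.2) → out
#8 (0,-6): internal coord 0 + (-6)·λ' = +1.155494; +1.155494 ∉ [-0.6, 0.2) → out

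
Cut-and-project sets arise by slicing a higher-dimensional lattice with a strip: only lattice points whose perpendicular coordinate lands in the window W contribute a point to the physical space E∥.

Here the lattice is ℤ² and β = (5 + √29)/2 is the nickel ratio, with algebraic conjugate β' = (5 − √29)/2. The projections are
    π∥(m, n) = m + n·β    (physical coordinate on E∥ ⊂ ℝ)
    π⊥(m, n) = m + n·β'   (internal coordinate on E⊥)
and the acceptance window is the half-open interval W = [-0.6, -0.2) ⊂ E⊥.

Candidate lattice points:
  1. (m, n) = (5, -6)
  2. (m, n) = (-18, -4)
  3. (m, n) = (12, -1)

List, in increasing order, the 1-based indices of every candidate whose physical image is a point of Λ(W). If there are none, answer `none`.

none

Compute β' = (5−√29)/2 = -0.19258, so π⊥(m,n) = m -0.19258·n.
candidate 1: (m,n)=(5,-6) → π∥ = 5-6·β ≈ -26.15549, π⊥ = 5-6·β' ≈ 6.15549 ∉ [-0.6, -0.2) ⇒ out
candidate 2: (m,n)=(-18,-4) → π∥ = -18-4·β ≈ -38.77033, π⊥ = -18-4·β' ≈ -17.22967 ∉ [-0.6, -0.2) ⇒ out
candidate 3: (m,n)=(12,-1) → π∥ = 12-1·β ≈ 6.80742, π⊥ = 12-1·β' ≈ 12.19258 ∉ [-0.6, -0.2) ⇒ out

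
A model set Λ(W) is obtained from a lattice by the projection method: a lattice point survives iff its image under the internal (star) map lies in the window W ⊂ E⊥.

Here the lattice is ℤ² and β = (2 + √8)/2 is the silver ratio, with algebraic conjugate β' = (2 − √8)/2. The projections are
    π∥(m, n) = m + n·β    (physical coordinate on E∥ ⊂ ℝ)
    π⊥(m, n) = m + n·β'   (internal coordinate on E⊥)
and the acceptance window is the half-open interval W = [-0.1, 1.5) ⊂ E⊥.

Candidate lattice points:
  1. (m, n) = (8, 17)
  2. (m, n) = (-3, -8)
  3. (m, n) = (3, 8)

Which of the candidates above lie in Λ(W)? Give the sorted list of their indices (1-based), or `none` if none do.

β' = (2−√8)/2 ≈ -0.4142.
candidate 1: (m,n)=(8,17) → π∥ = 8+17·β ≈ 49.0416, π⊥ = 8+17·β' ≈ 0.9584 ∈ [-0.1, 1.5) ⇒ IN Λ
candidate 2: (m,n)=(-3,-8) → π∥ = -3-8·β ≈ -22.3137, π⊥ = -3-8·β' ≈ 0.3137 ∈ [-0.1, 1.5) ⇒ IN Λ
candidate 3: (m,n)=(3,8) → π∥ = 3+8·β ≈ 22.3137, π⊥ = 3+8·β' ≈ -0.3137 ∉ [-0.1, 1.5) ⇒ out

1, 2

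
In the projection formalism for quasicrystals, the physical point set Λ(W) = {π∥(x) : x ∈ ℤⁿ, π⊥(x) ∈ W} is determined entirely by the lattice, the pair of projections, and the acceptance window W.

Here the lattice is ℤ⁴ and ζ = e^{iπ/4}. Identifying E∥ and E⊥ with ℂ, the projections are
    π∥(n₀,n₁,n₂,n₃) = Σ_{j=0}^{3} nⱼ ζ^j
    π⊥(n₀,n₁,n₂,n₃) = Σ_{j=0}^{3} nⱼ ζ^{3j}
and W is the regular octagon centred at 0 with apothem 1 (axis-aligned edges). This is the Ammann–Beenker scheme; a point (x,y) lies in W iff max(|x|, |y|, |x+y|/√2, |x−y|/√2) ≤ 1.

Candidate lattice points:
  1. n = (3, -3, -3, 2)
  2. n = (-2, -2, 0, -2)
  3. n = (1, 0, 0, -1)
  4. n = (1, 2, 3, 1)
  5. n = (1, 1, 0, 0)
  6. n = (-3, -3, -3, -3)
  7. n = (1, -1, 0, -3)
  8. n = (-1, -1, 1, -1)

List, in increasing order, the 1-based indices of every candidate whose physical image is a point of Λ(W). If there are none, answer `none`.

π⊥(n) = n₀ + n₁ζ³ + n₂ζ⁶ + n₃ζ⁹ where ζ = e^{iπ/4}.
candidate 1: n = (3, -3, -3, 2) → π⊥ ≈ (+6.5355, +2.2929); max(|x|,|y|,|x±y|/√2) = 6.5355 > 1 ⇒ ∉ W
candidate 2: n = (-2, -2, 0, -2) → π⊥ ≈ (-2.0000, -2.8284); max(|x|,|y|,|x±y|/√2) = 3.4142 > 1 ⇒ ∉ W
candidate 3: n = (1, 0, 0, -1) → π⊥ ≈ (+0.2929, -0.7071); max(|x|,|y|,|x±y|/√2) = 0.7071 ≤ 1 ⇒ ∈ W
candidate 4: n = (1, 2, 3, 1) → π⊥ ≈ (+0.2929, -0.8787); max(|x|,|y|,|x±y|/√2) = 0.8787 ≤ 1 ⇒ ∈ W
candidate 5: n = (1, 1, 0, 0) → π⊥ ≈ (+0.2929, +0.7071); max(|x|,|y|,|x±y|/√2) = 0.7071 ≤ 1 ⇒ ∈ W
candidate 6: n = (-3, -3, -3, -3) → π⊥ ≈ (-3.0000, -1.2426); max(|x|,|y|,|x±y|/√2) = 3.0000 > 1 ⇒ ∉ W
candidate 7: n = (1, -1, 0, -3) → π⊥ ≈ (-0.4142, -2.8284); max(|x|,|y|,|x±y|/√2) = 2.8284 > 1 ⇒ ∉ W
candidate 8: n = (-1, -1, 1, -1) → π⊥ ≈ (-1.0000, -2.4142); max(|x|,|y|,|x±y|/√2) = 2.4142 > 1 ⇒ ∉ W

3, 4, 5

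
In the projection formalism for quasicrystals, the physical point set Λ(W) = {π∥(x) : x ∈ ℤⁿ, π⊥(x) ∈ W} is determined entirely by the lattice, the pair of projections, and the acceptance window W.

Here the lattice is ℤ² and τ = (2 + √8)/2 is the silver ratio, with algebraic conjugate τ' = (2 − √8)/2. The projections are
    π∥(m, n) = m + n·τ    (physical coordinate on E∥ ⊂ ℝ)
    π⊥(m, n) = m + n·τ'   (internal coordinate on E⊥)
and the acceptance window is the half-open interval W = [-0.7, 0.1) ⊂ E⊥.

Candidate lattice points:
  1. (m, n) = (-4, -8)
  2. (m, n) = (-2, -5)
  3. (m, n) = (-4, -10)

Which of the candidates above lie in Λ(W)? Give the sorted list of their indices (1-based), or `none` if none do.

1, 2

Compute τ' = (2−√8)/2 = -0.4142, so π⊥(m,n) = m -0.4142·n.
[1] lift (-4,-8): star map gives -0.6863; window check -0.7 ≤ -0.6863 < 0.1 is true → IN Λ
[2] lift (-2,-5): star map gives 0.0711; window check -0.7 ≤ 0.0711 < 0.1 is true → IN Λ
[3] lift (-4,-10): star map gives 0.1421; window check -0.7 ≤ 0.1421 < 0.1 is false → out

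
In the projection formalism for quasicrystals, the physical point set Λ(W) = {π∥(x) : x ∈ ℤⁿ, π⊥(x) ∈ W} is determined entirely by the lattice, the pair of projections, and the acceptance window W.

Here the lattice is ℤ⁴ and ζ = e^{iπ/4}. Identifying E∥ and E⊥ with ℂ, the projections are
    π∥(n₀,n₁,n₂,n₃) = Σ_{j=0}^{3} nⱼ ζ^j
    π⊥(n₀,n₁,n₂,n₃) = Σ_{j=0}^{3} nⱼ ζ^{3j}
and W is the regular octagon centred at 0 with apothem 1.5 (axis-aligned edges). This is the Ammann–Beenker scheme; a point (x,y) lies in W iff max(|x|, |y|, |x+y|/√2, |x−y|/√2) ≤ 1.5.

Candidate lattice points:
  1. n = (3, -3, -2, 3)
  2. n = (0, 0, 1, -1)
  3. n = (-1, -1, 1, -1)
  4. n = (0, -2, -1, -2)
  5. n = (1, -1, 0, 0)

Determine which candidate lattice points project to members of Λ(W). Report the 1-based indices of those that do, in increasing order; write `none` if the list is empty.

With ζ = e^{iπ/4} the internal vectors are ζ^0,ζ^3,ζ^6,ζ^9.
candidate 1: n = (3, -3, -2, 3) → π⊥ ≈ (+7.24264, +2.00000); max(|x|,|y|,|x±y|/√2) = 7.24264 > 1.5 ⇒ ∉ W
candidate 2: n = (0, 0, 1, -1) → π⊥ ≈ (-0.70711, -1.70711); max(|x|,|y|,|x±y|/√2) = 1.70711 > 1.5 ⇒ ∉ W
candidate 3: n = (-1, -1, 1, -1) → π⊥ ≈ (-1.00000, -2.41421); max(|x|,|y|,|x±y|/√2) = 2.41421 > 1.5 ⇒ ∉ W
candidate 4: n = (0, -2, -1, -2) → π⊥ ≈ (+0.00000, -1.82843); max(|x|,|y|,|x±y|/√2) = 1.82843 > 1.5 ⇒ ∉ W
candidate 5: n = (1, -1, 0, 0) → π⊥ ≈ (+1.70711, -0.70711); max(|x|,|y|,|x±y|/√2) = 1.70711 > 1.5 ⇒ ∉ W

none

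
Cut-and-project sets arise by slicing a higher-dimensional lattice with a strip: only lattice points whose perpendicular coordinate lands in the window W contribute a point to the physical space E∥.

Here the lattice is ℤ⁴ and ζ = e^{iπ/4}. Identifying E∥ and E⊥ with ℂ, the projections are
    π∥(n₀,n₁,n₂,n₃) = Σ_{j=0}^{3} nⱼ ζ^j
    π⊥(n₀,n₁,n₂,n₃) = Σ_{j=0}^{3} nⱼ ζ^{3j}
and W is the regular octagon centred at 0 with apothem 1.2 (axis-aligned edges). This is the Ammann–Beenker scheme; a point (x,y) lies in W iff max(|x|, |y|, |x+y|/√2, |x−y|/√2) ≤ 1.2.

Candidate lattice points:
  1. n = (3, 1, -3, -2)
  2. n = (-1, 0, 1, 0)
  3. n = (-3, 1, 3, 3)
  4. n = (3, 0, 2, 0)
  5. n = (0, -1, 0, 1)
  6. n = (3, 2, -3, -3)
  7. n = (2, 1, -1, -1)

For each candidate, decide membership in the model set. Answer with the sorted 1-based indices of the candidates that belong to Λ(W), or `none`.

Internal map: ζ^{3j} for j=0..3 gives (1,0), (−√2/2,√2/2), (0,−1), (√2/2,√2/2).
#1 (3, 1, -3, -2): internal (0.878680, 2.292893); octagon support 2.292893 vs apothem 1.2 → ∉ W
#2 (-1, 0, 1, 0): internal (-1.000000, -1.000000); octagon support 1.414214 vs apothem 1.2 → ∉ W
#3 (-3, 1, 3, 3): internal (-1.585786, -0.171573); octagon support 1.585786 vs apothem 1.2 → ∉ W
#4 (3, 0, 2, 0): internal (3.000000, -2.000000); octagon support 3.535534 vs apothem 1.2 → ∉ W
#5 (0, -1, 0, 1): internal (1.414214, 0.000000); octagon support 1.414214 vs apothem 1.2 → ∉ W
#6 (3, 2, -3, -3): internal (-0.535534, 2.292893); octagon support 2.292893 vs apothem 1.2 → ∉ W
#7 (2, 1, -1, -1): internal (0.585786, 1.000000); octagon support 1.121320 vs apothem 1.2 → ∈ W

7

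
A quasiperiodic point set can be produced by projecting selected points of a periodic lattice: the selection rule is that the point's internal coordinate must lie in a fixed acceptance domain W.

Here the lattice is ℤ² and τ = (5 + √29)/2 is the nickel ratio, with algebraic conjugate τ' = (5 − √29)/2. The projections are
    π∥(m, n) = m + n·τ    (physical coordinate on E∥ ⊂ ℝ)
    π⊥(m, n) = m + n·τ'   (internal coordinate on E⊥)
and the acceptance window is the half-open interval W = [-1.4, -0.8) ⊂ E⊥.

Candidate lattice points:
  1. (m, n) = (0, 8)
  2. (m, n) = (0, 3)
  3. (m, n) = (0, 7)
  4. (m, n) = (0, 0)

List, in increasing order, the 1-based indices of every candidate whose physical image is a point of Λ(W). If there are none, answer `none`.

3

Compute τ' = (5−√29)/2 = -0.1926, so π⊥(m,n) = m -0.1926·n.
#1 (0,8): internal coord 0 + (8)·τ' = -1.5407; -1.5407 ∉ [-1.4, -0.8) → out
#2 (0,3): internal coord 0 + (3)·τ' = -0.5777; -0.5777 ∉ [-1.4, -0.8) → out
#3 (0,7): internal coord 0 + (7)·τ' = -1.3481; -1.3481 ∈ [-1.4, -0.8) → IN Λ
#4 (0,0): internal coord 0 + (0)·τ' = +0.0000; +0.0000 ∉ [-1.4, -0.8) → out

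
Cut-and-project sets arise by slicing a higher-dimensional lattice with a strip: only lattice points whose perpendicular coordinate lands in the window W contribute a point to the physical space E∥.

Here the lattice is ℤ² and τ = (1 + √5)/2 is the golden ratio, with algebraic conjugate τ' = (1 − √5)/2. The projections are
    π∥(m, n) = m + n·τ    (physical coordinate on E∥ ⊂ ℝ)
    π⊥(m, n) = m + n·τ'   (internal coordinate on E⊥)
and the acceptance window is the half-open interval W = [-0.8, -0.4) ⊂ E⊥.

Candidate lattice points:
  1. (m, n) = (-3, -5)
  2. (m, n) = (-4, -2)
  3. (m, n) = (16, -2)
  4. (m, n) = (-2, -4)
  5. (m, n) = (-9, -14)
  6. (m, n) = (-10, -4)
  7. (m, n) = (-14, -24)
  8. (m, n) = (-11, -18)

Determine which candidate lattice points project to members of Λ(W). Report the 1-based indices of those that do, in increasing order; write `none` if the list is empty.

none

Numerically τ ≈ 1.6180 and τ' = −1/τ ≈ -0.6180.
candidate 1: (m,n)=(-3,-5) → π∥ = -3-5·τ ≈ -11.0902, π⊥ = -3-5·τ' ≈ 0.0902 ∉ [-0.8, -0.4) ⇒ out
candidate 2: (m,n)=(-4,-2) → π∥ = -4-2·τ ≈ -7.2361, π⊥ = -4-2·τ' ≈ -2.7639 ∉ [-0.8, -0.4) ⇒ out
candidate 3: (m,n)=(16,-2) → π∥ = 16-2·τ ≈ 12.7639, π⊥ = 16-2·τ' ≈ 17.2361 ∉ [-0.8, -0.4) ⇒ out
candidate 4: (m,n)=(-2,-4) → π∥ = -2-4·τ ≈ -8.4721, π⊥ = -2-4·τ' ≈ 0.4721 ∉ [-0.8, -0.4) ⇒ out
candidate 5: (m,n)=(-9,-14) → π∥ = -9-14·τ ≈ -31.6525, π⊥ = -9-14·τ' ≈ -0.3475 ∉ [-0.8, -0.4) ⇒ out
candidate 6: (m,n)=(-10,-4) → π∥ = -10-4·τ ≈ -16.4721, π⊥ = -10-4·τ' ≈ -7.5279 ∉ [-0.8, -0.4) ⇒ out
candidate 7: (m,n)=(-14,-24) → π∥ = -14-24·τ ≈ -52.8328, π⊥ = -14-24·τ' ≈ 0.8328 ∉ [-0.8, -0.4) ⇒ out
candidate 8: (m,n)=(-11,-18) → π∥ = -11-18·τ ≈ -40.1246, π⊥ = -11-18·τ' ≈ 0.1246 ∉ [-0.8, -0.4) ⇒ out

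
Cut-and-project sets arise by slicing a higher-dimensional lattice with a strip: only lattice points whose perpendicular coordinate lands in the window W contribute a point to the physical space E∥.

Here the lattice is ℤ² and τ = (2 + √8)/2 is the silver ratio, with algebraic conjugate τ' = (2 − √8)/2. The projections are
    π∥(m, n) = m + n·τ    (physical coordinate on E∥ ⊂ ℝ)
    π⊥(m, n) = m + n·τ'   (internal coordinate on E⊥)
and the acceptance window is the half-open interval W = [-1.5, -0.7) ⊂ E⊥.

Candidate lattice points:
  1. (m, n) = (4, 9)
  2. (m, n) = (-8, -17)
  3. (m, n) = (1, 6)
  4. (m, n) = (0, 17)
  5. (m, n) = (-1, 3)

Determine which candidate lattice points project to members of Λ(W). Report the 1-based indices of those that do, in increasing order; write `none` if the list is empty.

2, 3

Numerically τ ≈ 2.4142 and τ' = −1/τ ≈ -0.4142.
[1] lift (4,9): star map gives 0.2721; window check -1.5 ≤ 0.2721 < -0.7 is false → out
[2] lift (-8,-17): star map gives -0.9584; window check -1.5 ≤ -0.9584 < -0.7 is true → IN Λ
[3] lift (1,6): star map gives -1.4853; window check -1.5 ≤ -1.4853 < -0.7 is true → IN Λ
[4] lift (0,17): star map gives -7.0416; window check -1.5 ≤ -7.0416 < -0.7 is false → out
[5] lift (-1,3): star map gives -2.2426; window check -1.5 ≤ -2.2426 < -0.7 is false → out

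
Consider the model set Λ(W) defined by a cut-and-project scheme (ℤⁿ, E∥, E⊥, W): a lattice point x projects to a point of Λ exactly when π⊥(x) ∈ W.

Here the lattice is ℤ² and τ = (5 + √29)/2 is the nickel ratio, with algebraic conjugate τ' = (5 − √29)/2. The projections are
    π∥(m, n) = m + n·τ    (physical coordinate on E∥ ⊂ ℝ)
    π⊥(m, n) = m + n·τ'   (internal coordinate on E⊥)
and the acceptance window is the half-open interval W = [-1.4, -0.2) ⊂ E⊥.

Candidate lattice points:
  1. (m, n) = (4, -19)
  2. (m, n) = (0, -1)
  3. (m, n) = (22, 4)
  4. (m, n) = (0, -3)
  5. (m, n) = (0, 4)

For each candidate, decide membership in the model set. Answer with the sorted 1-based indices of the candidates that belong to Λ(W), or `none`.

5

τ' = (5−√29)/2 ≈ -0.1926.
[1] lift (4,-19): star map gives 7.6591; window check -1.4 ≤ 7.6591 < -0.2 is false → out
[2] lift (0,-1): star map gives 0.1926; window check -1.4 ≤ 0.1926 < -0.2 is false → out
[3] lift (22,4): star map gives 21.2297; window check -1.4 ≤ 21.2297 < -0.2 is false → out
[4] lift (0,-3): star map gives 0.5777; window check -1.4 ≤ 0.5777 < -0.2 is false → out
[5] lift (0,4): star map gives -0.7703; window check -1.4 ≤ -0.7703 < -0.2 is true → IN Λ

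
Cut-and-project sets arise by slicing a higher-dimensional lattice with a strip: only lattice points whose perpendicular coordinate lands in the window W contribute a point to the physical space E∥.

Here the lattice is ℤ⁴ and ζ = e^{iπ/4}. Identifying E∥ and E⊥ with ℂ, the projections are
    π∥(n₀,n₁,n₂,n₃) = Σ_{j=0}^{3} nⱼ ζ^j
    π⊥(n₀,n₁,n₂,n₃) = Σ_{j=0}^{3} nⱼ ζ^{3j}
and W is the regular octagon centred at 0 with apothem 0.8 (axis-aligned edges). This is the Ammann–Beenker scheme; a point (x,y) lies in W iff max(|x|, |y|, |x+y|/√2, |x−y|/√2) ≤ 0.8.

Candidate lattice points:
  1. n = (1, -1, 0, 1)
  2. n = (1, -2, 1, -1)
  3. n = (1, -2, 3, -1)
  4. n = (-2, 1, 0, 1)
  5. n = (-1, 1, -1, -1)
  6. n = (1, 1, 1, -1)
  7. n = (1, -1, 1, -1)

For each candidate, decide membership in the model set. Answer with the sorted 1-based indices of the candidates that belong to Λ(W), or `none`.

none

With ζ = e^{iπ/4} the internal vectors are ζ^0,ζ^3,ζ^6,ζ^9.
#1 (1, -1, 0, 1): internal (2.4142, 0.0000); octagon support 2.4142 vs apothem 0.8 → ∉ W
#2 (1, -2, 1, -1): internal (1.7071, -3.1213); octagon support 3.4142 vs apothem 0.8 → ∉ W
#3 (1, -2, 3, -1): internal (1.7071, -5.1213); octagon support 5.1213 vs apothem 0.8 → ∉ W
#4 (-2, 1, 0, 1): internal (-2.0000, 1.4142); octagon support 2.4142 vs apothem 0.8 → ∉ W
#5 (-1, 1, -1, -1): internal (-2.4142, 1.0000); octagon support 2.4142 vs apothem 0.8 → ∉ W
#6 (1, 1, 1, -1): internal (-0.4142, -1.0000); octagon support 1.0000 vs apothem 0.8 → ∉ W
#7 (1, -1, 1, -1): internal (1.0000, -2.4142); octagon support 2.4142 vs apothem 0.8 → ∉ W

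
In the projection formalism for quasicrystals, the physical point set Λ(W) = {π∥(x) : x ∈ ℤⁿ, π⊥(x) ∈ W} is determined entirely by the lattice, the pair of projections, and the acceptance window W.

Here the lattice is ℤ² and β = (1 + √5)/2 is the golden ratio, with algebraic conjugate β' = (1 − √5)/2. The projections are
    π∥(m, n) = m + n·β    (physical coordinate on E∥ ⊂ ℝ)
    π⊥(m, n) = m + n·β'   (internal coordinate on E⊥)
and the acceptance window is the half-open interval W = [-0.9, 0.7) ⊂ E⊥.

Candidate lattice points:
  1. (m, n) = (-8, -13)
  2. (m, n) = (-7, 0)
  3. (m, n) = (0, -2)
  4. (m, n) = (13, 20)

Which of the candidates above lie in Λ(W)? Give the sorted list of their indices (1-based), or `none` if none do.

Numerically β ≈ 1.6180 and β' = −1/β ≈ -0.6180.
candidate 1: (m,n)=(-8,-13) → π∥ = -8-13·β ≈ -29.0344, π⊥ = -8-13·β' ≈ 0.0344 ∈ [-0.9, 0.7) ⇒ IN Λ
candidate 2: (m,n)=(-7,0) → π∥ = -7+0·β ≈ -7.0000, π⊥ = -7+0·β' ≈ -7.0000 ∉ [-0.9, 0.7) ⇒ out
candidate 3: (m,n)=(0,-2) → π∥ = 0-2·β ≈ -3.2361, π⊥ = 0-2·β' ≈ 1.2361 ∉ [-0.9, 0.7) ⇒ out
candidate 4: (m,n)=(13,20) → π∥ = 13+20·β ≈ 45.3607, π⊥ = 13+20·β' ≈ 0.6393 ∈ [-0.9, 0.7) ⇒ IN Λ

1, 4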